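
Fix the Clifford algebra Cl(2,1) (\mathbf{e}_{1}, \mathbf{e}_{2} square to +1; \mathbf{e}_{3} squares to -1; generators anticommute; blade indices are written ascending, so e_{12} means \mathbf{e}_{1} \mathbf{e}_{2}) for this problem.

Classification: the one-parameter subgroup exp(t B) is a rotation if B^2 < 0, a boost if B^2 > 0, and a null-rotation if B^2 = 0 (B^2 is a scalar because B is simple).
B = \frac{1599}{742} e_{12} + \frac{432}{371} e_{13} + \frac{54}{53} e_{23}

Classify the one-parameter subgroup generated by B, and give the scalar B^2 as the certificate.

B^2 term by term: the squares give (\frac{1599}{742})^2*(e_{12})^2 + (\frac{432}{371})^2*(e_{13})^2 + (\frac{54}{53})^2*(e_{23})^2 = \frac{2556801}{550564}*(-1) + \frac{186624}{137641}*(+1) + \frac{2916}{2809}*(+1) = -\frac{9}{4} (each basis 2-blade squares to minus the product of its generators' squares); cross terms between blades sharing an index anticommute and cancel. So B^2 = -\frac{9}{4}.
Answer: rotation, certificate B^2 = -\frac{9}{4}. B^2 = -\frac{9}{4} is basis-independent, so its sign is the whole story.


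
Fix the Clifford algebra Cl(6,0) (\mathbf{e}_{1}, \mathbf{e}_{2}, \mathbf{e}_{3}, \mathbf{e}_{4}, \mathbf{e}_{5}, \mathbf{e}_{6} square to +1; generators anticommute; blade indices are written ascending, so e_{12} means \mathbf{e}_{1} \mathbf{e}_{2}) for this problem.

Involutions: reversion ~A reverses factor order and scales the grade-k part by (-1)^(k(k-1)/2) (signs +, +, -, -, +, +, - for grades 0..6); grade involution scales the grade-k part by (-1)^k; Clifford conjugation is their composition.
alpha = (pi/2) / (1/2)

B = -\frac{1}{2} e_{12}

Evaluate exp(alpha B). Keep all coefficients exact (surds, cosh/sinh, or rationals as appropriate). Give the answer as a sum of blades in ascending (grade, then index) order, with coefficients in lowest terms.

B^2 = (-\frac{1}{2})^2*(e_{12})^2 = \frac{1}{4}*(-1) = -\frac{1}{4} (a basis 2-blade squares to minus the product of its generators' squares).
B^2 = -\frac{1}{4} — since the square is negative, the closed form is circular: l = \frac{1}{2}, alpha*l = \frac{\pi}{2}, so exp(alpha B) = cos(\frac{\pi}{2}) + (sin(\frac{\pi}{2})/(\frac{1}{2}))*B = 0 + (2)*B.
Answer: -e_{12}


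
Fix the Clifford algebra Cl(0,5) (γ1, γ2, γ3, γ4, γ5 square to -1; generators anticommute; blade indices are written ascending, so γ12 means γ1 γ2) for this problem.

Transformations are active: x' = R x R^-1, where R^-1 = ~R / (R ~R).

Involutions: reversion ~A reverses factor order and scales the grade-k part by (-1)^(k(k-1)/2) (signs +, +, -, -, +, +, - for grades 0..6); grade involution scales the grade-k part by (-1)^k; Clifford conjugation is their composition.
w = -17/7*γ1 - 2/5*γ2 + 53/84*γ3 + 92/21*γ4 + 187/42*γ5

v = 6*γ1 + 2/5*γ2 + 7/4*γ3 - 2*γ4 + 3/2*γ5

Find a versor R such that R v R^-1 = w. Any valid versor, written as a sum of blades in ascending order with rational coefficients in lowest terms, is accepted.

R = v + w = 25/7*γ1 + 50/21*γ3 + 50/21*γ4 + 125/21*γ5 works: the equal norms (-18189/400) guarantee its sandwich swaps v into w.
Answer: 25/7*γ1 + 50/21*γ3 + 50/21*γ4 + 125/21*γ5


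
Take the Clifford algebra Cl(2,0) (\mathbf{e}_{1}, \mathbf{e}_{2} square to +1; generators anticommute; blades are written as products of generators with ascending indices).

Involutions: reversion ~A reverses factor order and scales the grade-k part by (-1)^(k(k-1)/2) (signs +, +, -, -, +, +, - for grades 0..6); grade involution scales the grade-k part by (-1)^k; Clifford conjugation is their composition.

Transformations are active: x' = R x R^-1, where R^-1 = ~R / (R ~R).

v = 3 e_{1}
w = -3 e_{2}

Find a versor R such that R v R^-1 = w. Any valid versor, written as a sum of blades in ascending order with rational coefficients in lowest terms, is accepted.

A norm check does it: q(v) = q(w) = 9, hence R = v + w = 3 e_{1} - 3 e_{2} realises the map — parallel part kept, (v - w)/2 negated, v carried to w.
Answer: 3 e_{1} - 3 e_{2}


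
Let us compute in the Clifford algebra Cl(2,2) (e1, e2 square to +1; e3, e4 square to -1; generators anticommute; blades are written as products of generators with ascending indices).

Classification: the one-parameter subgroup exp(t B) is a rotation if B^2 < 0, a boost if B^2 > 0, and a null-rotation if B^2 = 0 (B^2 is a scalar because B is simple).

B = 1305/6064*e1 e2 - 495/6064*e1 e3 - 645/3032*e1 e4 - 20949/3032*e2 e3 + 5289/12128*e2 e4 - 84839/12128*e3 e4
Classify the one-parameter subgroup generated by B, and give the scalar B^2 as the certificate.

B^2 term by term: the squares give (1305/6064)^2*(e1 e2)^2 + (-495/6064)^2*(e1 e3)^2 + (-645/3032)^2*(e1 e4)^2 + (-20949/3032)^2*(e2 e3)^2 + (5289/12128)^2*(e2 e4)^2 + (-84839/12128)^2*(e3 e4)^2 = 1703025/36772096*(-1) + 245025/36772096*(+1) + 416025/9193024*(+1) + 438860601/9193024*(+1) + 27973521/147088384*(+1) + 7197655921/147088384*(-1) = -1 (each basis 2-blade squares to minus the product of its generators' squares); cross terms between blades sharing an index anticommute and cancel; the commuting (index-disjoint) pairs give grade-4 terms 2*c*c'*(blade product), which cancel blade by blade — e1 e2 e3 e4: -110714895/36772096 + 2618055/36772096 + 13512105/4596512 = 0 — confirming B is simple. So B^2 = -1.
Answer: rotation, certificate B^2 = -1. B^2 = -1 is basis-independent, so its sign is the whole story.


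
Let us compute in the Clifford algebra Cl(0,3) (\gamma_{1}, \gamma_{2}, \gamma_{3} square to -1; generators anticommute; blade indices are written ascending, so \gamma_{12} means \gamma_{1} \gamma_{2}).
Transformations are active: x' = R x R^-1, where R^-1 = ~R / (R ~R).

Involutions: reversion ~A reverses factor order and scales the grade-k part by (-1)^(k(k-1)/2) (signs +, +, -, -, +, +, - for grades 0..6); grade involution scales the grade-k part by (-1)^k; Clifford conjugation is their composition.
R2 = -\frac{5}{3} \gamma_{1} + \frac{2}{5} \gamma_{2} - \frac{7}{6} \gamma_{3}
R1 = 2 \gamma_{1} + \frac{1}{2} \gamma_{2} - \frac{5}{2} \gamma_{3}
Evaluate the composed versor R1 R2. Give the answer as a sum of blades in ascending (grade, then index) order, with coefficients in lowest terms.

Distribute over the terms of R1 (each basis-blade product reordered to ascending indices, repeated generators contracted through their squares):
(2 \gamma_{1}) R2 = \frac{10}{3} + \frac{4}{5} \gamma_{12} - \frac{7}{3} \gamma_{13}
(\frac{1}{2} \gamma_{2}) R2 = -\frac{1}{5} + \frac{5}{6} \gamma_{12} - \frac{7}{12} \gamma_{23}
(-\frac{5}{2} \gamma_{3}) R2 = -\frac{35}{12} - \frac{25}{6} \gamma_{13} + \gamma_{23}
Summing the partial products and collecting blades:
Answer: \frac{13}{60} + \frac{49}{30} \gamma_{12} - \frac{13}{2} \gamma_{13} + \frac{5}{12} \gamma_{23}


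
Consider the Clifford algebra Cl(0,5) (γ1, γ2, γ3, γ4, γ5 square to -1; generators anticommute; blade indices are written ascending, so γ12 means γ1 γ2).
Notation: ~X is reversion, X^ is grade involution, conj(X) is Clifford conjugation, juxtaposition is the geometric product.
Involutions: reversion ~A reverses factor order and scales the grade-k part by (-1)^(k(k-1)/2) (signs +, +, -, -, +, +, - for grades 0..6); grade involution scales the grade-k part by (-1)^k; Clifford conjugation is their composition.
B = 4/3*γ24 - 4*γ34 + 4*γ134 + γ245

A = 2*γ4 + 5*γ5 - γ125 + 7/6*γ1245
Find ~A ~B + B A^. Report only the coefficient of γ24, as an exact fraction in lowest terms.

first term: -7/6*γ1 - 8/3*γ2 + 8*γ3 + 8*γ13 - γ14 + 14/9*γ15 + 5*γ24 - 2*γ25 + 4/3*γ145 - 14/3*γ235 - 20/3*γ245 + 20*γ345 + 14/3*γ1235 + 20*γ1345 + 4*γ2345 + 4*γ12345
second term: -7/6*γ1 + 8/3*γ2 - 8*γ3 + 8*γ13 - γ14 - 14/9*γ15 + 5*γ24 - 2*γ25 + 4/3*γ145 + 14/3*γ235 - 20/3*γ245 + 20*γ345 + 14/3*γ1235 - 20*γ1345 - 4*γ2345 - 4*γ12345
Answer: 10


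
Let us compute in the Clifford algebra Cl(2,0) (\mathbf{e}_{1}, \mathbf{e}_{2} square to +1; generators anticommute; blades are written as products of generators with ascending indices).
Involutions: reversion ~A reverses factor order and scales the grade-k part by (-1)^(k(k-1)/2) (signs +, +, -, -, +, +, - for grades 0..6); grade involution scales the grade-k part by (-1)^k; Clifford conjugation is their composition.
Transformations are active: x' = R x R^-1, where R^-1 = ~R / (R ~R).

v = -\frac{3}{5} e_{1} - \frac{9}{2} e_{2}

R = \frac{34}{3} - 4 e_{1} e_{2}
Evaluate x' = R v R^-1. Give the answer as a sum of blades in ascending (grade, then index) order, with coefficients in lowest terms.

~R = \frac{34}{3} + 4 e_{1} e_{2}, and R ~R = \frac{1300}{9}, so R^-1 = ~R / (\frac{1300}{9}).
R v = \frac{56}{5} e_{1} - \frac{267}{5} e_{2}
Answer: \frac{3831}{1625} e_{1} - \frac{12609}{3250} e_{2}


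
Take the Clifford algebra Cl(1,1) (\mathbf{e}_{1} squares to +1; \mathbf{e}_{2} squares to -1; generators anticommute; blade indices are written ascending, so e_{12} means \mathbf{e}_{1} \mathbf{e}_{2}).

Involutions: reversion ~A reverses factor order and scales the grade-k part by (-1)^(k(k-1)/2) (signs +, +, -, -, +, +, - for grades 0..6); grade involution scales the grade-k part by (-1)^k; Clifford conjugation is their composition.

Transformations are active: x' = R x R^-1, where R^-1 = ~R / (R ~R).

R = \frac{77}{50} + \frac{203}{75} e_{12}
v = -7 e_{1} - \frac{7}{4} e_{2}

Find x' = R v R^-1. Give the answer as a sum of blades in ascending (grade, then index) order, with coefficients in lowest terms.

~R = \frac{77}{50} - \frac{203}{75} e_{12}, and R ~R = -\frac{4459}{900}, so R^-1 = ~R / (-\frac{4459}{900}).
R v = -\frac{1813}{300} e_{1} + \frac{9751}{600} e_{2}
Answer: \frac{3496}{325} e_{1} - \frac{10859}{1300} e_{2}


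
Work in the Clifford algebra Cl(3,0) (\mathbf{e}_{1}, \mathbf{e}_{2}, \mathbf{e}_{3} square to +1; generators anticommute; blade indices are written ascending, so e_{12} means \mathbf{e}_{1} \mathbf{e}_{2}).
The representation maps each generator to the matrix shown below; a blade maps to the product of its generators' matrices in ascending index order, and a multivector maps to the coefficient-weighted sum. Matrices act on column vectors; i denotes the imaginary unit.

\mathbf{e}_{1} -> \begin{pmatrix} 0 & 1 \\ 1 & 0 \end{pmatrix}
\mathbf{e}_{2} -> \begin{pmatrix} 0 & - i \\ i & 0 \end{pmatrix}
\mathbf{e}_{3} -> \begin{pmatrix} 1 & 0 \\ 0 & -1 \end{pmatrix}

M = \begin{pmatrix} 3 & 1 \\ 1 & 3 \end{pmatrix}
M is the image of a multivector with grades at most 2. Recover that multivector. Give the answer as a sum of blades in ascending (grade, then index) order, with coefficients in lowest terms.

Method: 1, rho(e_{1}), rho(e_{2}), rho(e_{3}) form a trace-orthogonal basis of the 2x2 complex matrices (tr(X Y) = 2 if X = Y, else 0), so M = m0*1 + m1*rho(e_{1}) + m2*rho(e_{2}) + m3*rho(e_{3}) with m0 = tr(M)/2 = 3, m1 = tr(M rho(e_{1}))/2 = 1, m2 = tr(M rho(e_{2}))/2 = 0, m3 = tr(M rho(e_{3}))/2 = 0.
Multiplying table entries, the bivector images are rho(e_{12}) = i*rho(e_{3}), rho(e_{13}) = -i*rho(e_{2}), rho(e_{23}) = i*rho(e_{1}); with real blade coefficients the real parts of m0..m3 are the coefficients of 1, e_{1}, e_{2}, e_{3} and the imaginary parts give the bivectors (e_{23}: Im m1, e_{13}: -Im m2, e_{12}: Im m3).
Answer: 3 + e_{1}


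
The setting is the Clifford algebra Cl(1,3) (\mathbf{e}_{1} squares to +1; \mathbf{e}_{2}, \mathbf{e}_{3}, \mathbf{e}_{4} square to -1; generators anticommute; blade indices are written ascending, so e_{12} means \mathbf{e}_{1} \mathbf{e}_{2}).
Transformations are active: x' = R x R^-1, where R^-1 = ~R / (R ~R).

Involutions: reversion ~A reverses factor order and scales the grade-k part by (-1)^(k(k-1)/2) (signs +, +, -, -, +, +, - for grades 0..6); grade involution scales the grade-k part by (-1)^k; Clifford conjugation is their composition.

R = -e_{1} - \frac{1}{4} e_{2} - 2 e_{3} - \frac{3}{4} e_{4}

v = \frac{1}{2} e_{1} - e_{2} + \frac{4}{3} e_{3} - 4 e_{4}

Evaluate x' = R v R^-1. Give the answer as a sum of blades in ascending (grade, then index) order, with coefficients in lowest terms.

~R = -e_{1} - \frac{1}{4} e_{2} - 2 e_{3} - \frac{3}{4} e_{4}, and R ~R = -\frac{29}{8}, so R^-1 = ~R / (-\frac{29}{8}).
R v = -\frac{13}{12} + \frac{9}{8} e_{12} - \frac{1}{3} e_{13} + \frac{35}{8} e_{14} - \frac{7}{3} e_{23} + \frac{1}{4} e_{24} + 9 e_{34}
Answer: -\frac{191}{174} e_{1} + \frac{74}{87} e_{2} - \frac{220}{87} e_{3} + \frac{103}{29} e_{4}


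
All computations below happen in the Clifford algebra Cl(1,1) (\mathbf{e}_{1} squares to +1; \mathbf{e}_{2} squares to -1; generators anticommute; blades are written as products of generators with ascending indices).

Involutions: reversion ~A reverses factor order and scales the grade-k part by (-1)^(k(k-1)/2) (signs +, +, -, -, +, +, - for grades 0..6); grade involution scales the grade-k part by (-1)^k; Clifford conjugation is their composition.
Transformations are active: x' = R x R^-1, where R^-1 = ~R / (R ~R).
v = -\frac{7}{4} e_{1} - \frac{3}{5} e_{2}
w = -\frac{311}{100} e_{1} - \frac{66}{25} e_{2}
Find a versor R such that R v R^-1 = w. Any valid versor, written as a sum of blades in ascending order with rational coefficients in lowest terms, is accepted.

Take R = v + w = -\frac{243}{50} e_{1} - \frac{81}{25} e_{2}. Because q(v) = q(w) = \frac{1081}{400}, conjugation by R sends v exactly to w.
Answer: -\frac{243}{50} e_{1} - \frac{81}{25} e_{2}


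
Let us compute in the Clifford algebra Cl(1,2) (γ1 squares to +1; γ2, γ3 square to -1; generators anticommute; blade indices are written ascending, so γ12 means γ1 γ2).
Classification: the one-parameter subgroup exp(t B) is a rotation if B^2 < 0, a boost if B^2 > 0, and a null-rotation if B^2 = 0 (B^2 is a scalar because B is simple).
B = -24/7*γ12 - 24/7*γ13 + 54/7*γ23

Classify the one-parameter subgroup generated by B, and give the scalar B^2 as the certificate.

B^2 term by term: the squares give (-24/7)^2*(γ12)^2 + (-24/7)^2*(γ13)^2 + (54/7)^2*(γ23)^2 = 576/49*(+1) + 576/49*(+1) + 2916/49*(-1) = -36 (each basis 2-blade squares to minus the product of its generators' squares); cross terms between blades sharing an index anticommute and cancel. So B^2 = -36.
Answer: rotation, certificate B^2 = -36. Check the certificate: B^2 = -36, and that sign is decisive whatever form B takes.


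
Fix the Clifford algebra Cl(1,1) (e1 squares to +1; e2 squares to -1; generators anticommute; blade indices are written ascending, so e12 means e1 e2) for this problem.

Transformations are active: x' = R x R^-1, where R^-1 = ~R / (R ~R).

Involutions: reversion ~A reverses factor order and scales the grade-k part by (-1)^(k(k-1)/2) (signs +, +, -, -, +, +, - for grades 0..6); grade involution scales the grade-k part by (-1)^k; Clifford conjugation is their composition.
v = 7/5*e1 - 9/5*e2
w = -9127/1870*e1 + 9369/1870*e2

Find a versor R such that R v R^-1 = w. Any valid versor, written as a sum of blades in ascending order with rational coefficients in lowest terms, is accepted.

A norm check does it: q(v) = q(w) = -32/25, hence R = v + w = -6509/1870*e1 + 6003/1870*e2 realises the map — parallel part kept, (v - w)/2 negated, v carried to w.
Answer: -6509/1870*e1 + 6003/1870*e2


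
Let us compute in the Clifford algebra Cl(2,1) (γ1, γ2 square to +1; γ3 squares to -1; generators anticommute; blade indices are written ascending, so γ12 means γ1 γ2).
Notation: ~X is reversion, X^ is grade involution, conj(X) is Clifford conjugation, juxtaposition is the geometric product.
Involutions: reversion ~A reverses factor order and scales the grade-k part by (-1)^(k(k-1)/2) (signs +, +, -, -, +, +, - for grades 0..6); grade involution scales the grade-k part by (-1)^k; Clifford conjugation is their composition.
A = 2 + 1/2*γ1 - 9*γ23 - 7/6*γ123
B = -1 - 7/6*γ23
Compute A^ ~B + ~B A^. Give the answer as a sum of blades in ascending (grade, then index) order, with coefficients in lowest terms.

first term: -25/2 + 67/36*γ1 + 34/3*γ23 - 7/4*γ123
second term: -25/2 + 67/36*γ1 + 34/3*γ23 - 7/4*γ123
Answer: -25 + 67/18*γ1 + 68/3*γ23 - 7/2*γ123


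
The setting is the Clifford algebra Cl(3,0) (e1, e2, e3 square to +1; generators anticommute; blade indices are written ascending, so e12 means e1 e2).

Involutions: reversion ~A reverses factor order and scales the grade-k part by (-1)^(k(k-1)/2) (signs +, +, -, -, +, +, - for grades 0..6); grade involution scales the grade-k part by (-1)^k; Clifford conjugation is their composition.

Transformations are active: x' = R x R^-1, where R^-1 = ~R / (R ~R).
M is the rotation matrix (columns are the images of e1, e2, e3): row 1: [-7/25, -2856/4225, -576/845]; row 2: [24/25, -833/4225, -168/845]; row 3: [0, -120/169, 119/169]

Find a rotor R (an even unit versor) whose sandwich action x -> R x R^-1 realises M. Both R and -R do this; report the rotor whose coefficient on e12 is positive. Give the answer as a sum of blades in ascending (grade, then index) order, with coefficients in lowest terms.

Method: write R = a + b12*e12 + b13*e13 + b23*e23 with a^2 + b12^2 + b13^2 + b23^2 = 1 (so R^-1 = ~R). Expanding the columns R e_j ~R gives tr M = 4a^2 - 1 and, from the antisymmetric part, M21 - M12 = -4a*b12, M13 - M31 = 4a*b13, M32 - M23 = -4a*b23.
Here tr M = 959/4225, so a^2 = (1 + tr M)/4 = 1296/4225 and a = ±36/65. Taking a = 36/65: M21 - M12 = 6912/4225, M13 - M31 = -576/845, M32 - M23 = -432/845, giving b12 = -48/65, b13 = -4/13, b23 = 3/13, i.e. R = 36/65 - 48/65*e12 - 4/13*e13 + 3/13*e23.
Its e12 coefficient is negative, so report the other preimage -R.
Answer: -36/65 + 48/65*e12 + 4/13*e13 - 3/13*e23. Recall the cover is two-to-one: with M of trace 959/4225, both preimages act alike, and the stated e12 sign chooses the sheet.


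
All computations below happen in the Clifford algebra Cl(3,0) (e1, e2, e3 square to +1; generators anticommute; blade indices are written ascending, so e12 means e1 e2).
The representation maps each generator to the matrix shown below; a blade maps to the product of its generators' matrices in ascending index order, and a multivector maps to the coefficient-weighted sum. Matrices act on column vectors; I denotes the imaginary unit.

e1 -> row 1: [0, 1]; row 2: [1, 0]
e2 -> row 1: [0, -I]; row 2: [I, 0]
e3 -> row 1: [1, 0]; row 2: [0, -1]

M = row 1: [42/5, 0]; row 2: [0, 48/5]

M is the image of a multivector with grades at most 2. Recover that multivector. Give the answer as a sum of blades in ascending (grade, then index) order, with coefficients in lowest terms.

Method: 1, rho(e1), rho(e2), rho(e3) form a trace-orthogonal basis of the 2x2 complex matrices (tr(X Y) = 2 if X = Y, else 0), so M = m0*1 + m1*rho(e1) + m2*rho(e2) + m3*rho(e3) with m0 = tr(M)/2 = 9, m1 = tr(M rho(e1))/2 = 0, m2 = tr(M rho(e2))/2 = 0, m3 = tr(M rho(e3))/2 = -3/5.
Multiplying table entries, the bivector images are rho(e12) = I*rho(e3), rho(e13) = -I*rho(e2), rho(e23) = I*rho(e1); with real blade coefficients the real parts of m0..m3 are the coefficients of 1, e1, e2, e3 and the imaginary parts give the bivectors (e23: Im m1, e13: -Im m2, e12: Im m3).
Answer: 9 - 3/5*e3


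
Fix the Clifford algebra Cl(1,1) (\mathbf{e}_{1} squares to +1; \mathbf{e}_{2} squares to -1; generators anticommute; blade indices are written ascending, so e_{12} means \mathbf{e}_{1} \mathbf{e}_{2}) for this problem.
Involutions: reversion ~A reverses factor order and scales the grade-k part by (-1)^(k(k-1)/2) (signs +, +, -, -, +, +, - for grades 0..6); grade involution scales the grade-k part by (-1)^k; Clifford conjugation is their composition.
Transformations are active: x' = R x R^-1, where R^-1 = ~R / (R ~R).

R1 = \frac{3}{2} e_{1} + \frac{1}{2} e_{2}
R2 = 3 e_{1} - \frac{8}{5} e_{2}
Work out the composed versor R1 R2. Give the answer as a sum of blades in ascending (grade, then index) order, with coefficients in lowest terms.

Distribute over the terms of R1 (each basis-blade product reordered to ascending indices, repeated generators contracted through their squares):
(\frac{3}{2} e_{1}) R2 = \frac{9}{2} - \frac{12}{5} e_{12}
(\frac{1}{2} e_{2}) R2 = \frac{4}{5} - \frac{3}{2} e_{12}
Summing the partial products and collecting blades:
Answer: \frac{53}{10} - \frac{39}{10} e_{12}


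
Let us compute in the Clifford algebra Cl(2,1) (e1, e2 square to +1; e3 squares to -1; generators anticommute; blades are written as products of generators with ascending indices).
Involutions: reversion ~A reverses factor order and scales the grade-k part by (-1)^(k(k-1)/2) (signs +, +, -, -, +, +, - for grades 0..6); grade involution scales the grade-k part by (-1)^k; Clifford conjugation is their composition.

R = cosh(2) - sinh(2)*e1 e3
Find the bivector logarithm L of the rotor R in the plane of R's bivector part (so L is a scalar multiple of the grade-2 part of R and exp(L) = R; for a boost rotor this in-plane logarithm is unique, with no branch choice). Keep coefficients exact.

The scalar part of R is cosh(2), which fixes the rapidity magnitude through cosh (cosh is even, so it cannot fix the sign — the bivector part carries that); dividing the bivector part by sinh of the rapidity gives the plane, and L = rapidity * plane, where the joint sign ambiguity of (rapidity, plane) cancels in the product.
Concretely: cosh(rapidity) = cosh(2) gives rapidity = ±2, and since rapidity/sinh(rapidity) is even the sign is immaterial: L = (rapidity/sinh(rapidity)) * <R>_2 = (2/sinh(2)) * <R>_2.
Answer: -2*e1 e3


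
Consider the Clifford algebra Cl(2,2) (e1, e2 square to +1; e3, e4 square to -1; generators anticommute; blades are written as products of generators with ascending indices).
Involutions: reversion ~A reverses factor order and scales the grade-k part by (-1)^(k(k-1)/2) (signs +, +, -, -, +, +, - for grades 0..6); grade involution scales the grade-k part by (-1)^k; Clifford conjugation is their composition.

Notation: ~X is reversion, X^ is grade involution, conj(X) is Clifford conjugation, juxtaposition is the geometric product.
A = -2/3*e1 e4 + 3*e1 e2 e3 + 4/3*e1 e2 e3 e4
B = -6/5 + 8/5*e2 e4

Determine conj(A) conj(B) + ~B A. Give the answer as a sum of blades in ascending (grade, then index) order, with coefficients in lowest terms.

first term: -16/15*e1 e2 + 32/15*e1 e3 - 4/5*e1 e4 - 18/5*e1 e2 e3 + 24/5*e1 e3 e4 - 8/5*e1 e2 e3 e4
second term: -16/15*e1 e2 + 32/15*e1 e3 + 4/5*e1 e4 - 18/5*e1 e2 e3 - 24/5*e1 e3 e4 - 8/5*e1 e2 e3 e4
Answer: -32/15*e1 e2 + 64/15*e1 e3 - 36/5*e1 e2 e3 - 16/5*e1 e2 e3 e4


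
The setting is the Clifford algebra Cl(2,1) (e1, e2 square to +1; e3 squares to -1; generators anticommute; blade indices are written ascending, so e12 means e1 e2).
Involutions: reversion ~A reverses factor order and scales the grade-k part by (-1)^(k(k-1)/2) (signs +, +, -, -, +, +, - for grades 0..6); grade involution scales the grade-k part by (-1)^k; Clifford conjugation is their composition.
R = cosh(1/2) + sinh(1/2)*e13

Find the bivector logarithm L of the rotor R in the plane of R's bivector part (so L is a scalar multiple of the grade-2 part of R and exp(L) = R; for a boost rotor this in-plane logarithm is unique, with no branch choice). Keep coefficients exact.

The scalar part of R is cosh(1/2), which determines |rapidity| via cosh; the sign lives in the bivector part, and pairing them (bivector part over sinh of the rapidity = the plane) gives the unique in-plane L = rapidity * plane.
Concretely: cosh(rapidity) = cosh(1/2) gives rapidity = ±1/2, and since rapidity/sinh(rapidity) is even the sign is immaterial: L = (rapidity/sinh(rapidity)) * <R>_2 = (1/(2*sinh(1/2))) * <R>_2.
Answer: 1/2*e13


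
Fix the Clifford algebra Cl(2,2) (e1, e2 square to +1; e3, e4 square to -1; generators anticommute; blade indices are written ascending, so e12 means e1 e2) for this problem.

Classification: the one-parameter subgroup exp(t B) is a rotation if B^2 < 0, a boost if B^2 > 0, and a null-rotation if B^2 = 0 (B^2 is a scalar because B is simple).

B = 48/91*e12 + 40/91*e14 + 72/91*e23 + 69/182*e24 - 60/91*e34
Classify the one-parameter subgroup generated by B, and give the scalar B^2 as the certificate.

B^2 term by term: the squares give (48/91)^2*(e12)^2 + (40/91)^2*(e14)^2 + (72/91)^2*(e23)^2 + (69/182)^2*(e24)^2 + (-60/91)^2*(e34)^2 = 2304/8281*(-1) + 1600/8281*(+1) + 5184/8281*(+1) + 4761/33124*(+1) + 3600/8281*(-1) = 1/4 (each basis 2-blade squares to minus the product of its generators' squares); cross terms between blades sharing an index anticommute and cancel; the commuting (index-disjoint) pairs give grade-4 terms 2*c*c'*(blade product), which cancel blade by blade — e1234: -5760/8281 + 5760/8281 = 0 — confirming B is simple. So B^2 = 1/4.
Answer: boost, certificate B^2 = 1/4. B^2 = 1/4 is basis-independent, so its sign is the whole story.


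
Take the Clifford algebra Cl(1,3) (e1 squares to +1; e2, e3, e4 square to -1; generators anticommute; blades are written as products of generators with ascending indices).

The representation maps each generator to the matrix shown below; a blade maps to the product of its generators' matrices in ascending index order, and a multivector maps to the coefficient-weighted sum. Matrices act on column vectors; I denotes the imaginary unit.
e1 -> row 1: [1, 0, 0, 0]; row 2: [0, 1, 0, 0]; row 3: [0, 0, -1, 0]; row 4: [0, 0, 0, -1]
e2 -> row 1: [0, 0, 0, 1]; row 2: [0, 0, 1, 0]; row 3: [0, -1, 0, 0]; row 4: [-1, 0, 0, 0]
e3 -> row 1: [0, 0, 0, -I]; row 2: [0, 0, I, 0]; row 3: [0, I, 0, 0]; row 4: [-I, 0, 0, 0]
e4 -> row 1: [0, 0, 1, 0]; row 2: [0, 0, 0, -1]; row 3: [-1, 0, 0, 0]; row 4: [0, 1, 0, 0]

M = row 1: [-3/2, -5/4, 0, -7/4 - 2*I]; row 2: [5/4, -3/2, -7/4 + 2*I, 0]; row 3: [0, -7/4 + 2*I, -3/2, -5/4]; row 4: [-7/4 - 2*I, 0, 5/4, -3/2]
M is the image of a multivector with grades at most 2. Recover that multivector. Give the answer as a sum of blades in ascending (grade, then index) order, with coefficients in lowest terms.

Method: the blade images are trace-orthogonal — tr(rho(e_A) rho(e_B)^-1) = 4 if A = B and 0 otherwise — and rho(e_A)^-1 = (e_A)^2 * rho(e_A) with (e_A)^2 = +1 or -1, so the coefficient of e_A in the preimage is (e_A)^2 * tr(M rho(e_A))/4.
Nonzero projections over blades of grade <= 2: 1: (1)^2 = +1, tr(M 1) = -6, coefficient -3/2; e3: (e3)^2 = -1, tr(M rho(e3)) = -8, coefficient 2; e1 e2: (e1 e2)^2 = +1, tr(M rho(e1 e2)) = -7, coefficient -7/4; e2 e4: (e2 e4)^2 = -1, tr(M rho(e2 e4)) = 5, coefficient -5/4. Every other blade of grade <= 2 projects to 0.
Answer: -3/2 + 2*e3 - 7/4*e1 e2 - 5/4*e2 e4


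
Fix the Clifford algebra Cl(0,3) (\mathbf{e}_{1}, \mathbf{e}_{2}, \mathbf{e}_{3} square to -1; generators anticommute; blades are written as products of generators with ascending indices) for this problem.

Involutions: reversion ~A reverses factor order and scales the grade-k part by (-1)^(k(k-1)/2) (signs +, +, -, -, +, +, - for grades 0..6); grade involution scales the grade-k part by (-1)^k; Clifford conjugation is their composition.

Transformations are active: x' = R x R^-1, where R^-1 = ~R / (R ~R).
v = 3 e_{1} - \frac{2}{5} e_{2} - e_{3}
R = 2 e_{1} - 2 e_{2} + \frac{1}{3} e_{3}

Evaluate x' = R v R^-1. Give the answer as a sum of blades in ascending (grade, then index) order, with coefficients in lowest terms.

~R = 2 e_{1} - 2 e_{2} + \frac{1}{3} e_{3}, and R ~R = -\frac{73}{9}, so R^-1 = ~R / (-\frac{73}{9}).
R v = -\frac{97}{15} + \frac{26}{5} e_{1} e_{2} - 3 e_{1} e_{3} + \frac{32}{15} e_{2} e_{3}
Answer: \frac{69}{365} e_{1} - \frac{1018}{365} e_{2} + \frac{559}{365} e_{3}


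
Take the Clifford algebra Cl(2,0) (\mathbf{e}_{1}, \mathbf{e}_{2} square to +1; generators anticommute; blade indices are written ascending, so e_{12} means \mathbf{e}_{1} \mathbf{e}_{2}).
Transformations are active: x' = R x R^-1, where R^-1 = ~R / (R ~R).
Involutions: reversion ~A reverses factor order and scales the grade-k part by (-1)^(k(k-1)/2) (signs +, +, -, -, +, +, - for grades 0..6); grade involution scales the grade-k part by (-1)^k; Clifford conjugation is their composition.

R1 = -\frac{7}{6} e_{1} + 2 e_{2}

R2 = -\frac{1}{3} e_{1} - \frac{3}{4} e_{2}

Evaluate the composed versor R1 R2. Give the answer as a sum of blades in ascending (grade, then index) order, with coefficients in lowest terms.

Distribute over the terms of R1 (each basis-blade product reordered to ascending indices, repeated generators contracted through their squares):
(-\frac{7}{6} e_{1}) R2 = \frac{7}{18} + \frac{7}{8} e_{12}
(2 e_{2}) R2 = -\frac{3}{2} + \frac{2}{3} e_{12}
Summing the partial products and collecting blades:
Answer: -\frac{10}{9} + \frac{37}{24} e_{12}


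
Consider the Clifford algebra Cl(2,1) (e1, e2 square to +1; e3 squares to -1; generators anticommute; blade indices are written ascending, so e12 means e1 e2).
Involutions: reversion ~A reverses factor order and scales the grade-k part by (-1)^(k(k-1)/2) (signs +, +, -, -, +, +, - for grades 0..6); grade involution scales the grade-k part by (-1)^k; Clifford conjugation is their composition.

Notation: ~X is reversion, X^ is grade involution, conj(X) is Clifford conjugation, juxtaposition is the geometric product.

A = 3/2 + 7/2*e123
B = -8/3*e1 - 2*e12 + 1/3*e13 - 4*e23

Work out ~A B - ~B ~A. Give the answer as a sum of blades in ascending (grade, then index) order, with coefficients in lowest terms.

first term: 10*e1 + 7/6*e2 - 7*e3 - 3*e12 + 1/2*e13 + 10/3*e23
second term: -18*e1 - 7/6*e2 + 7*e3 + 3*e12 - 1/2*e13 + 46/3*e23
Answer: 28*e1 + 7/3*e2 - 14*e3 - 6*e12 + e13 - 12*e23


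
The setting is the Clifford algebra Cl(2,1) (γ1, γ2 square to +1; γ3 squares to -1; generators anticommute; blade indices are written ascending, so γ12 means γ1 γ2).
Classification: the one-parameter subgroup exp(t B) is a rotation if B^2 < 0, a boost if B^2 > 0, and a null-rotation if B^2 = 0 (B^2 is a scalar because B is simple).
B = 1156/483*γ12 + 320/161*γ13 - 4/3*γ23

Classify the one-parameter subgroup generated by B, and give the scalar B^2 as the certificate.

B^2 term by term: the squares give (1156/483)^2*(γ12)^2 + (320/161)^2*(γ13)^2 + (-4/3)^2*(γ23)^2 = 1336336/233289*(-1) + 102400/25921*(+1) + 16/9*(+1) = 0 (each basis 2-blade squares to minus the product of its generators' squares); cross terms between blades sharing an index anticommute and cancel. So B^2 = 0.
Answer: null-rotation, certificate B^2 = 0. B^2 = 0 is basis-independent, so its sign is the whole story.


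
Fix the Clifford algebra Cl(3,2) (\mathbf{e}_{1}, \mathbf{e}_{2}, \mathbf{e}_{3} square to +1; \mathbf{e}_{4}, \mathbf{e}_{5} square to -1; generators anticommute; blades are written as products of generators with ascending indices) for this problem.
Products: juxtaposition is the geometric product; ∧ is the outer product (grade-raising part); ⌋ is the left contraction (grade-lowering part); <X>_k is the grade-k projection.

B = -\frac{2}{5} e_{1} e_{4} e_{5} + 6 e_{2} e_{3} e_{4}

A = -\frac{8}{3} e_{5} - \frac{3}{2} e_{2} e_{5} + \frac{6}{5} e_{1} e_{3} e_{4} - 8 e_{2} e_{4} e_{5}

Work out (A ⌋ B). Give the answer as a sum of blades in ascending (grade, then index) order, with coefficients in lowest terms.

step 1: -\frac{16}{15} e_{1} e_{4}
Answer: -\frac{16}{15} e_{1} e_{4}


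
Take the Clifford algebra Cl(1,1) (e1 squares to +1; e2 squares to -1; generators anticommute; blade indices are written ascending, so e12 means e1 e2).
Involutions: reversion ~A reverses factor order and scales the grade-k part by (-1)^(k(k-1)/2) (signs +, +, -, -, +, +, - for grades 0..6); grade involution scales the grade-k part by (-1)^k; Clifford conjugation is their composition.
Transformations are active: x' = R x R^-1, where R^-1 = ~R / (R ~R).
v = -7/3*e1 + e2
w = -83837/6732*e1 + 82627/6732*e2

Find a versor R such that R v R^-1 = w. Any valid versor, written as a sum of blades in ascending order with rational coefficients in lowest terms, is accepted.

Equal squares first: v^2 = w^2 = 40/9. Then v + w = -99545/6732*e1 + 89359/6732*e2 is a versor taking v to w, provided it is invertible.
Answer: -99545/6732*e1 + 89359/6732*e2


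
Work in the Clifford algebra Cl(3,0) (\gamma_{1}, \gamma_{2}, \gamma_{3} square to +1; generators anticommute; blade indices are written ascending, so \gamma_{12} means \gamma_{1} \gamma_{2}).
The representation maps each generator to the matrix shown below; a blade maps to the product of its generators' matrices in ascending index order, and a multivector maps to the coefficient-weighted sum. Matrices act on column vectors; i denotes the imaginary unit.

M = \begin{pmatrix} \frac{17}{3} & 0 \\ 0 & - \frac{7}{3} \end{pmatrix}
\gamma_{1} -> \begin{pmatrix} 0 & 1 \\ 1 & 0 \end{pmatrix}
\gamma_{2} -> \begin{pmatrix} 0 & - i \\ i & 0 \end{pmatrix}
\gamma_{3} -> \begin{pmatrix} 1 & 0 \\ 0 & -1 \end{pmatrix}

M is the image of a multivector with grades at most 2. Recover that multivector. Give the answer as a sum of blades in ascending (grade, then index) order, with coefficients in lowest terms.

Method: 1, rho(\gamma_{1}), rho(\gamma_{2}), rho(\gamma_{3}) form a trace-orthogonal basis of the 2x2 complex matrices (tr(X Y) = 2 if X = Y, else 0), so M = m0*1 + m1*rho(\gamma_{1}) + m2*rho(\gamma_{2}) + m3*rho(\gamma_{3}) with m0 = tr(M)/2 = \frac{5}{3}, m1 = tr(M rho(\gamma_{1}))/2 = 0, m2 = tr(M rho(\gamma_{2}))/2 = 0, m3 = tr(M rho(\gamma_{3}))/2 = 4.
Multiplying table entries, the bivector images are rho(\gamma_{12}) = i*rho(\gamma_{3}), rho(\gamma_{13}) = -i*rho(\gamma_{2}), rho(\gamma_{23}) = i*rho(\gamma_{1}); with real blade coefficients the real parts of m0..m3 are the coefficients of 1, \gamma_{1}, \gamma_{2}, \gamma_{3} and the imaginary parts give the bivectors (\gamma_{23}: Im m1, \gamma_{13}: -Im m2, \gamma_{12}: Im m3).
Answer: \frac{5}{3} + 4 \gamma_{3}


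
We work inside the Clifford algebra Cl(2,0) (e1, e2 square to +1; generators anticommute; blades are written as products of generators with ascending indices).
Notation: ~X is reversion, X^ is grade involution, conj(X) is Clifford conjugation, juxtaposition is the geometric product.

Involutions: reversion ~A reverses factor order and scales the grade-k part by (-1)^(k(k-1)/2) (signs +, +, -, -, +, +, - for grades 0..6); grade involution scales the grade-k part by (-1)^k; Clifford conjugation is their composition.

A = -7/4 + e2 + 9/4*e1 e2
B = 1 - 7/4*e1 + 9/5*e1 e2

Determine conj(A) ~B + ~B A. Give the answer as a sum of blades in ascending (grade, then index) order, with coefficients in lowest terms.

first term: -29/5 + 101/80*e1 - 79/16*e2 - 17/20*e1 e2
second term: 23/10 + 101/80*e1 - 47/16*e2 + 73/20*e1 e2
Answer: -7/2 + 101/40*e1 - 63/8*e2 + 14/5*e1 e2


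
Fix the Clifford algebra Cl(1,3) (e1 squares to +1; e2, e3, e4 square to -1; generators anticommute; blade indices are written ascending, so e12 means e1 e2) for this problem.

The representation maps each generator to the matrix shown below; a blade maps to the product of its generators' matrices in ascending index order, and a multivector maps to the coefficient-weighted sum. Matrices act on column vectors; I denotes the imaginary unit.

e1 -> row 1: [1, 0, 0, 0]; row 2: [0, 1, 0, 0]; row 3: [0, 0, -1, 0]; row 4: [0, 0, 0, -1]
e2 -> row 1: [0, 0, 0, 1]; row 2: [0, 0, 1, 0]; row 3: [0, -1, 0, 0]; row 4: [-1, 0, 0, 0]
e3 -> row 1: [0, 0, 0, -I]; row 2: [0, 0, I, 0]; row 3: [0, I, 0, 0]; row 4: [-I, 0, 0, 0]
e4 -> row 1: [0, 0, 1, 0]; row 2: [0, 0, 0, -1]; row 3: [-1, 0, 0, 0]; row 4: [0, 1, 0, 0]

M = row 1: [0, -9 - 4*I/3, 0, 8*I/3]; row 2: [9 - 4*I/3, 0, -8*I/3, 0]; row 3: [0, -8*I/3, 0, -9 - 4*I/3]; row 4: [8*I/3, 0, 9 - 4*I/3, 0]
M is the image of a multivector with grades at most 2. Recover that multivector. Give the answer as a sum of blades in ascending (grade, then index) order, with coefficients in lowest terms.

Method: the blade images are trace-orthogonal — tr(rho(e_A) rho(e_B)^-1) = 4 if A = B and 0 otherwise — and rho(e_A)^-1 = (e_A)^2 * rho(e_A) with (e_A)^2 = +1 or -1, so the coefficient of e_A in the preimage is (e_A)^2 * tr(M rho(e_A))/4.
Nonzero projections over blades of grade <= 2: e3: (e3)^2 = -1, tr(M rho(e3)) = 32/3, coefficient -8/3; e24: (e24)^2 = -1, tr(M rho(e24)) = 36, coefficient -9; e34: (e34)^2 = -1, tr(M rho(e34)) = -16/3, coefficient 4/3. Every other blade of grade <= 2 projects to 0.
Answer: -8/3*e3 - 9*e24 + 4/3*e34


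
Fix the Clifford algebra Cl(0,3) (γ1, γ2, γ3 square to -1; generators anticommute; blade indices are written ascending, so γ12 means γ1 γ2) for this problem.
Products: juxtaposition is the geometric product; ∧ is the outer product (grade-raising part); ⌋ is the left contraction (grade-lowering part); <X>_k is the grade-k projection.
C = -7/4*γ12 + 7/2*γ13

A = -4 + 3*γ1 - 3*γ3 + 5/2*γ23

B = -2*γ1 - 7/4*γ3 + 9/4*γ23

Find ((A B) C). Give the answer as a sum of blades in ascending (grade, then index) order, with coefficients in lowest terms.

step 1: -39/8 + 8*γ1 - 19/8*γ2 + 7*γ3 - 45/4*γ13 - 9*γ23 + 7/4*γ123
step 2: 315/8 + 917/32*γ1 + 161/8*γ2 - 399/16*γ3 + 1281/32*γ12 - 21/16*γ13 - 315/16*γ23 - 63/16*γ123
Answer: 315/8 + 917/32*γ1 + 161/8*γ2 - 399/16*γ3 + 1281/32*γ12 - 21/16*γ13 - 315/16*γ23 - 63/16*γ123


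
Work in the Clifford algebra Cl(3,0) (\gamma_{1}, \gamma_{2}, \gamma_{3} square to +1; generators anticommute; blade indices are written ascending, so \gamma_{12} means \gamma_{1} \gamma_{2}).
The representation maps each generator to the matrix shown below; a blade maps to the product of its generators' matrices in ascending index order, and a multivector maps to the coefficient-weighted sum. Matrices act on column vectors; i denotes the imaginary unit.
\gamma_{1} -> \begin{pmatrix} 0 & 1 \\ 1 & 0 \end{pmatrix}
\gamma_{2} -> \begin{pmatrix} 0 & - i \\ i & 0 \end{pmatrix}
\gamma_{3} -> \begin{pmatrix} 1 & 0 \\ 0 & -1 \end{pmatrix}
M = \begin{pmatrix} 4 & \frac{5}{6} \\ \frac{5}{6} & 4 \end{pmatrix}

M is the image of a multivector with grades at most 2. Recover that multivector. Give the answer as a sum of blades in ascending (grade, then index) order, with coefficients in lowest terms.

Method: 1, rho(\gamma_{1}), rho(\gamma_{2}), rho(\gamma_{3}) form a trace-orthogonal basis of the 2x2 complex matrices (tr(X Y) = 2 if X = Y, else 0), so M = m0*1 + m1*rho(\gamma_{1}) + m2*rho(\gamma_{2}) + m3*rho(\gamma_{3}) with m0 = tr(M)/2 = 4, m1 = tr(M rho(\gamma_{1}))/2 = \frac{5}{6}, m2 = tr(M rho(\gamma_{2}))/2 = 0, m3 = tr(M rho(\gamma_{3}))/2 = 0.
Multiplying table entries, the bivector images are rho(\gamma_{12}) = i*rho(\gamma_{3}), rho(\gamma_{13}) = -i*rho(\gamma_{2}), rho(\gamma_{23}) = i*rho(\gamma_{1}); with real blade coefficients the real parts of m0..m3 are the coefficients of 1, \gamma_{1}, \gamma_{2}, \gamma_{3} and the imaginary parts give the bivectors (\gamma_{23}: Im m1, \gamma_{13}: -Im m2, \gamma_{12}: Im m3).
Answer: 4 + \frac{5}{6} \gamma_{1}


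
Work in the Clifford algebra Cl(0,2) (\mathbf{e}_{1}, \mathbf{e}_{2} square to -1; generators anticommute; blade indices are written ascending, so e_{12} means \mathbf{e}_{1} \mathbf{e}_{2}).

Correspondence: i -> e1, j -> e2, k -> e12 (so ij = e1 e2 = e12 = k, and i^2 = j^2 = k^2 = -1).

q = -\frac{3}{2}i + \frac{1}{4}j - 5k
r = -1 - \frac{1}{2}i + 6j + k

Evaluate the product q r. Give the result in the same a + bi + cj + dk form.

In blades: q = -\frac{3}{2} e_{1} + \frac{1}{4} e_{2} - 5 e_{12}, r = -1 - \frac{1}{2} e_{1} + 6 e_{2} + e_{12}.
Distribute q over r term by term (generator squares from the signature, products reordered to ascending indices): (-\frac{3}{2} e_{1})*r = -\frac{3}{4} + \frac{3}{2} e_{1} + \frac{3}{2} e_{2} - 9 e_{12}; (\frac{1}{4} e_{2})*r = -\frac{3}{2} + \frac{1}{4} e_{1} - \frac{1}{4} e_{2} + \frac{1}{8} e_{12}; (-5 e_{12})*r = 5 + 30 e_{1} + \frac{5}{2} e_{2} + 5 e_{12}.
Sum: \frac{11}{4} + \frac{127}{4} e_{1} + \frac{15}{4} e_{2} - \frac{31}{8} e_{12}; translating back through the correspondence:
Answer: \frac{11}{4} + \frac{127}{4}i + \frac{15}{4}j - \frac{31}{8}k


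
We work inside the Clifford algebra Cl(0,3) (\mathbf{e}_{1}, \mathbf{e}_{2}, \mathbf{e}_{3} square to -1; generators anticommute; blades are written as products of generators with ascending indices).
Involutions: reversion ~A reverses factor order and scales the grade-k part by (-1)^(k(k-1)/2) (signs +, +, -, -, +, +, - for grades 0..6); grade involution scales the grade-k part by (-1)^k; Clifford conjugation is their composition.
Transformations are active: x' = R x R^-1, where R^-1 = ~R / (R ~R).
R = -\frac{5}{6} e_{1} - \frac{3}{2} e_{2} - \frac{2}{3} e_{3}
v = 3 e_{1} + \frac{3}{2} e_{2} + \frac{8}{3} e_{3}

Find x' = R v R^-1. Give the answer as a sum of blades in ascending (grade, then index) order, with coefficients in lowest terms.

~R = -\frac{5}{6} e_{1} - \frac{3}{2} e_{2} - \frac{2}{3} e_{3}, and R ~R = -\frac{61}{18}, so R^-1 = ~R / (-\frac{61}{18}).
R v = \frac{235}{36} + \frac{13}{4} e_{1} e_{2} - \frac{2}{9} e_{1} e_{3} - 3 e_{2} e_{3}
Answer: \frac{77}{366} e_{1} + \frac{261}{61} e_{2} - \frac{6}{61} e_{3}
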